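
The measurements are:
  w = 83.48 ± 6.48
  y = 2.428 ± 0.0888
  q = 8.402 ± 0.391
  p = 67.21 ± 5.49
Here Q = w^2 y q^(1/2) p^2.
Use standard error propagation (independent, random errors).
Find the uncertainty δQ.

5.08e+07

For a monomial Q ∝ w^2, y, q^(1/2), p^2, fractional errors add in quadrature:
  (2·δw/w)² = (2×0.0776)² = 0.0241;  (1·δy/y)² = (1×0.0366)² = 0.00134;  (½·δq/q)² = (0.5×0.0465)² = 0.000541;  (2·δp/p)² = (2×0.0817)² = 0.0267
δQ/Q = √(0.0527) = 0.229
Q = 2.216e+08, so δQ = 0.229 × 2.216e+08 = 5.08e+07.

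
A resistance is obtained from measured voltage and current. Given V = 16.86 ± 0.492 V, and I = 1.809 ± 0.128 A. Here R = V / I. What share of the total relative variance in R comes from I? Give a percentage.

85.5%

(δR/R)² = (1·δV/V)² + (-1·δI/I)²
  V term: (1×0.0292)² = 0.000852
  I term: (-1×0.0708)² = 0.00501
Total = 0.00586. Share from I = 0.00501/0.00586 = 0.855.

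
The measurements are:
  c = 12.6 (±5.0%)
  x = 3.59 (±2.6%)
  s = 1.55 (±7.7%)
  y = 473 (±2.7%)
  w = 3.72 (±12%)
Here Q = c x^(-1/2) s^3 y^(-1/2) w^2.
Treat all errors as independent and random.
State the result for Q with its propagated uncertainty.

15.8 ± 5.32

Relative error in a monomial: (δQ/Q)² = Σ (nᵢ · δxᵢ/xᵢ)².
  (1·δc/c)² = (1×0.0500)² = 0.00250;  (−½·δx/x)² = (-0.5×0.0260)² = 0.000169;  (3·δs/s)² = (3×0.0770)² = 0.0534;  (−½·δy/y)² = (-0.5×0.0270)² = 0.000182;  (2·δw/w)² = (2×0.120)² = 0.0576
δQ/Q = √(0.114) = 0.337
Q = 15.8, so δQ = 0.337 × 15.8 = 5.32.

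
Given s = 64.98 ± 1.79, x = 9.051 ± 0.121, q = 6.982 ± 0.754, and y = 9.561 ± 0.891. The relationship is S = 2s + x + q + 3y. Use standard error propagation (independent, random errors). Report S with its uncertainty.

S is a linear combination, so absolute uncertainties add in quadrature:
  (2·δs)² = 12.8;  (δx)² = 0.0146;  (δq)² = 0.569;  (3·δy)² = 7.14
δS = √(20.5) = 4.53
S = 174.7.

174.7 ± 4.53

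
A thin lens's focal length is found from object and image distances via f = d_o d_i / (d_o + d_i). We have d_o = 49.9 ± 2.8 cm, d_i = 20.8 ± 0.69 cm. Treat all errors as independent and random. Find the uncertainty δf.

∂f/∂d_o = (d_i/(d_o+d_i))² = 0.0866;  ∂f/∂d_i = (d_o/(d_o+d_i))² = 0.498
δf = √((∂f/∂d_o · δd_o)² + (∂f/∂d_i · δd_i)²) = √(0.0587 + 0.118) = 0.421 cm

0.421 cm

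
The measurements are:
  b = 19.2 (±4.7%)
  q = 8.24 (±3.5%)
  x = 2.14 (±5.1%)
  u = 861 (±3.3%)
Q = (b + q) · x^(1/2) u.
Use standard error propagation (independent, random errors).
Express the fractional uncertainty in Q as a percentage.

Let w = b + q = 27.4. δw = √(δb² + δq²) = √(0.814 + 0.0832) = 0.947, so δw/w = 0.0345.
Q is then a monomial in w, x, u:
δQ/Q = √((δw/w)² + (½·δx/x)² + (1·δu/u)²) = √(0.00119 + 0.000650 + 0.00109) = 0.0541

5.41%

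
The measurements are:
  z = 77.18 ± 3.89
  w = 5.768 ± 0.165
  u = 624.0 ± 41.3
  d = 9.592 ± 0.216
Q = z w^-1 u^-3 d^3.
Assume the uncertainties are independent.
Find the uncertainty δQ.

Relative error in a monomial: (δQ/Q)² = Σ (nᵢ · δxᵢ/xᵢ)².
  (1·δz/z)² = (1×0.0504)² = 0.00254;  (-1·δw/w)² = (-1×0.0286)² = 0.000818;  (-3·δu/u)² = (-3×0.0662)² = 0.0394;  (3·δd/d)² = (3×0.0225)² = 0.00456
δQ/Q = √(0.0473) = 0.218
Q = 4.86e-05, so δQ = 0.218 × 4.86e-05 = 1.06e-05.

1.06e-05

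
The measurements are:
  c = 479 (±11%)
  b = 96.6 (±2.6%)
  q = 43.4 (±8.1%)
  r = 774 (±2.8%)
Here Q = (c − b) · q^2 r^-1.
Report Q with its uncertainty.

931 ± 200

Let u = c − b = 382. δu = √(δc² + δb²) = √(2780 + 6.31) = 52.7, so δu/u = 0.138.
Q is then a monomial in u, q, r:
δQ/Q = √((δu/u)² + (2·δq/q)² + (-1·δr/r)²) = √(0.0190 + 0.0262 + 0.000784) = 0.215
Q = 931, so δQ = 0.215 × 931 = 200.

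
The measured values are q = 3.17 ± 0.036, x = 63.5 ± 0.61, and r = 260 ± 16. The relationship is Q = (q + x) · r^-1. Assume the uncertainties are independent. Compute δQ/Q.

Let u = q + x = 66.7. δu = √(δq² + δx²) = √(0.00130 + 0.372) = 0.611, so δu/u = 0.00917.
Q is then a monomial in u, r:
δQ/Q = √((δu/u)² + (-1·δr/r)²) = √(8.4e-05 + 0.00379) = 0.0622

0.0622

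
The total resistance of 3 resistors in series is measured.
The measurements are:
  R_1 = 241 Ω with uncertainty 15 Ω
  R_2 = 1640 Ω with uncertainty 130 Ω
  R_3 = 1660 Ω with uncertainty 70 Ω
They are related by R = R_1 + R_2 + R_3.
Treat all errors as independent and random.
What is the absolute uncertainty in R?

Absolute uncertainties add in quadrature for a linear combination:
  (δR_1)² = 225;  (δR_2)² = 16900;  (δR_3)² = 4900
δR = √(22000) = 148 Ω

148 Ω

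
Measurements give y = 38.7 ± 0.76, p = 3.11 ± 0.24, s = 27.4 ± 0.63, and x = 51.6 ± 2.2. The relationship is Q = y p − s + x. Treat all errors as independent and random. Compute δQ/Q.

Let w = y·p = 120. δw/w = √((1·δy/y)² + (1·δp/p)²) = √(0.000386 + 0.00596) = 0.0796, so δw = 9.58.
Q = w − s + x: δQ = √(δw² + δs² + δx²) = √(91.9 + 0.397 + 4.84) = 9.85
Q = 145, so δQ/Q = 9.85/145 = 0.0682.

0.0682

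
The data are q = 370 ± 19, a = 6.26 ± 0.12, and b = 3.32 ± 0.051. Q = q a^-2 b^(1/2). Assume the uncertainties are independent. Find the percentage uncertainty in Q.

Relative error in a monomial: (δQ/Q)² = Σ (nᵢ · δxᵢ/xᵢ)².
  (1·δq/q)² = (1×0.0514)² = 0.00264;  (-2·δa/a)² = (-2×0.0192)² = 0.00147;  (½·δb/b)² = (0.5×0.0154)² = 5.9e-05
δQ/Q = √(0.00417) = 0.0645

6.45%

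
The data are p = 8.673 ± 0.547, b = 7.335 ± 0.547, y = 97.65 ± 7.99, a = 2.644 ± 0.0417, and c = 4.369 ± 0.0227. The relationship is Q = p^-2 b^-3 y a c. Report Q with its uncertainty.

Products/powers → add relative errors in quadrature, weighted by exponent:
  (-2·δp/p)² = (-2×0.0631)² = 0.0159;  (-3·δb/b)² = (-3×0.0746)² = 0.0501;  (1·δy/y)² = (1×0.0818)² = 0.00669;  (1·δa/a)² = (1×0.0158)² = 0.000249;  (1·δc/c)² = (1×0.00520)² = 2.7e-05
δQ/Q = √(0.0729) = 0.270
Q = 0.03800, so δQ = 0.270 × 0.03800 = 0.0103.

0.03800 ± 0.0103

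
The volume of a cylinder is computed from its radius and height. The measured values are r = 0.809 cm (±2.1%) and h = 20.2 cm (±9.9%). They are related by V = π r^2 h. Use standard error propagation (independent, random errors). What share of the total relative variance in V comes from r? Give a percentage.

15.3%

(δV/V)² = (2·δr/r)² + (1·δh/h)²
  r term: (2×0.0210)² = 0.00176
  h term: (1×0.0990)² = 0.00980
Total = 0.0116. Share from r = 0.00176/0.0116 = 0.153.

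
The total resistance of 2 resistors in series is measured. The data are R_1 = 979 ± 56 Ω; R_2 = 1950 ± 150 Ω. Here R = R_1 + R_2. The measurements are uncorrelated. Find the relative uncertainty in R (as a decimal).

0.0547

Sums and differences: (δR)² = Σ (cᵢ δxᵢ)².
  (δR_1)² = 3140;  (δR_2)² = 22500
δR = √(25600) = 160 Ω
R = 2930 Ω, so δR/R = 160/2930 = 0.0547.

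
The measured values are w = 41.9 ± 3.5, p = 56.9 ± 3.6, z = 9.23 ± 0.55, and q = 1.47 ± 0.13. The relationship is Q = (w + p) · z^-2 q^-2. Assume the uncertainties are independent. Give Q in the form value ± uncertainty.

0.537 ± 0.118

Let u = w + p = 98.8. δu = √(δw² + δp²) = √(12.2 + 13.0) = 5.02, so δu/u = 0.0508.
Q is then a monomial in u, z, q:
δQ/Q = √((δu/u)² + (-2·δz/z)² + (-2·δq/q)²) = √(0.00258 + 0.0142 + 0.0313) = 0.219
Q = 0.537, so δQ = 0.219 × 0.537 = 0.118.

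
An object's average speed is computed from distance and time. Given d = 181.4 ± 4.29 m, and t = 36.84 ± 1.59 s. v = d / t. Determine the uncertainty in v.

Since v is a product/quotient, work with relative uncertainties:
  (1·δd/d)² = (1×0.0236)² = 0.000559;  (-1·δt/t)² = (-1×0.0432)² = 0.00186
δv/v = √(0.00242) = 0.0492
v = 4.924 m/s, so δv = 0.0492 × 4.924 = 0.242 m/s.

0.242 m/s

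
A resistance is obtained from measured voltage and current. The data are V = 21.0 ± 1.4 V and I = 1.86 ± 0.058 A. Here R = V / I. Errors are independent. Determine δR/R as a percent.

Since R is a product/quotient, work with relative uncertainties:
  (1·δV/V)² = (1×0.0667)² = 0.00444;  (-1·δI/I)² = (-1×0.0312)² = 0.000972
δR/R = √(0.00542) = 0.0736

7.36%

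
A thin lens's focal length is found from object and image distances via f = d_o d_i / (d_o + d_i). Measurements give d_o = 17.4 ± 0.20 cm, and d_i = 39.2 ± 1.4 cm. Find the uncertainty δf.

0.163 cm

∂f/∂d_o = (d_i/(d_o+d_i))² = 0.480;  ∂f/∂d_i = (d_o/(d_o+d_i))² = 0.0945
δf = √((∂f/∂d_o · δd_o)² + (∂f/∂d_i · δd_i)²) = √(0.00920 + 0.0175) = 0.163 cm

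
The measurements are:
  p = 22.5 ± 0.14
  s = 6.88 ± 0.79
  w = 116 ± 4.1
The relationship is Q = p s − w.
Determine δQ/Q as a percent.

47.1%

Let h = p·s = 155. δh/h = √((1·δp/p)² + (1·δs/s)²) = √(3.87e-05 + 0.0132) = 0.115, so δh = 17.8.
Q = h − w: δQ = √(δh² + δw²) = √(317 + 16.8) = 18.3
Q = 38.8, so δQ/Q = 18.3/38.8 = 0.471.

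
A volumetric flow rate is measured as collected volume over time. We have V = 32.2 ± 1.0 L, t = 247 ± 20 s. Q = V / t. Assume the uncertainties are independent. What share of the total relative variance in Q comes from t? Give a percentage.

87.2%

(δQ/Q)² = (1·δV/V)² + (-1·δt/t)²
  V term: (1×0.0311)² = 0.000964
  t term: (-1×0.0810)² = 0.00656
Total = 0.00752. Share from t = 0.00656/0.00752 = 0.872.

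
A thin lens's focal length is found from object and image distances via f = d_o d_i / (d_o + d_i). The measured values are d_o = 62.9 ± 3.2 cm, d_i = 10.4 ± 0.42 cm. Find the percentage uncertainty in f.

∂f/∂d_o = (d_i/(d_o+d_i))² = 0.0201;  ∂f/∂d_i = (d_o/(d_o+d_i))² = 0.736
δf = √((∂f/∂d_o · δd_o)² + (∂f/∂d_i · δd_i)²) = √(0.00415 + 0.0957) = 0.316 cm
f = 8.92 cm, so δf/f = 0.316/8.92 = 0.0354.

3.54%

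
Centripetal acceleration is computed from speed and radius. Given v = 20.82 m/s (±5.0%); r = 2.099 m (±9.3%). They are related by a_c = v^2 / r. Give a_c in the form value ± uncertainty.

206.5 ± 28.2 m/s^2

Relative error in a monomial: (δa_c/a_c)² = Σ (nᵢ · δxᵢ/xᵢ)².
  (2·δv/v)² = (2×0.0500)² = 0.0100;  (-1·δr/r)² = (-1×0.0930)² = 0.00865
δa_c/a_c = √(0.0186) = 0.137
a_c = 206.5 m/s^2, so δa_c = 0.137 × 206.5 = 28.2 m/s^2.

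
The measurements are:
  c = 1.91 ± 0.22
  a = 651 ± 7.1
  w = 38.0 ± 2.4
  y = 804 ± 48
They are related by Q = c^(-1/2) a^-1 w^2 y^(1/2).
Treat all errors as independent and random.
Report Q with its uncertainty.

Q is a product of powers, so relative uncertainties combine in quadrature:
  (−½·δc/c)² = (-0.5×0.115)² = 0.00332;  (-1·δa/a)² = (-1×0.0109)² = 0.000119;  (2·δw/w)² = (2×0.0632)² = 0.0160;  (½·δy/y)² = (0.5×0.0597)² = 0.000891
δQ/Q = √(0.0203) = 0.142
Q = 45.5, so δQ = 0.142 × 45.5 = 6.48.

45.5 ± 6.48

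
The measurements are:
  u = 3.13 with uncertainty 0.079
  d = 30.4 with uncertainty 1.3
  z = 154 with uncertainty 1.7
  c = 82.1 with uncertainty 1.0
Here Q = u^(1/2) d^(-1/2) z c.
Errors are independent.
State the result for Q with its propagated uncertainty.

4060 ± 121

Products/powers → add relative errors in quadrature, weighted by exponent:
  (½·δu/u)² = (0.5×0.0252)² = 0.000159;  (−½·δd/d)² = (-0.5×0.0428)² = 0.000457;  (1·δz/z)² = (1×0.0110)² = 0.000122;  (1·δc/c)² = (1×0.0122)² = 0.000148
δQ/Q = √(0.000887) = 0.0298
Q = 4060, so δQ = 0.0298 × 4060 = 121.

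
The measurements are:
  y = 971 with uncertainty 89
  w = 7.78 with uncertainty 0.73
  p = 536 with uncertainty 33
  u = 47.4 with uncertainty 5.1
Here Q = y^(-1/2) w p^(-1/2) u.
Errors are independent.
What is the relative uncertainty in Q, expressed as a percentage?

15.3%

Q is a product of powers, so relative uncertainties combine in quadrature:
  (−½·δy/y)² = (-0.5×0.0917)² = 0.00210;  (1·δw/w)² = (1×0.0938)² = 0.00880;  (−½·δp/p)² = (-0.5×0.0616)² = 0.000948;  (1·δu/u)² = (1×0.108)² = 0.0116
δQ/Q = √(0.0234) = 0.153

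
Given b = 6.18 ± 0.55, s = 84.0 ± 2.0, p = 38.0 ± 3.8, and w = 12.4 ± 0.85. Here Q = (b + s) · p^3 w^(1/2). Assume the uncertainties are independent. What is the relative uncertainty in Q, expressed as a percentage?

30.3%

Let u = b + s = 90.2. δu = √(δb² + δs²) = √(0.303 + 4.00) = 2.07, so δu/u = 0.0230.
Q is then a monomial in u, p, w:
δQ/Q = √((δu/u)² + (3·δp/p)² + (½·δw/w)²) = √(0.000529 + 0.0900 + 0.00117) = 0.303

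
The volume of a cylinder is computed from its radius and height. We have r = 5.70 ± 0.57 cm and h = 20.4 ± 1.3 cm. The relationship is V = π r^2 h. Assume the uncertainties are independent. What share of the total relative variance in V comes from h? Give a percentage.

9.22%

(δV/V)² = (2·δr/r)² + (1·δh/h)²
  r term: (2×0.100)² = 0.0400
  h term: (1×0.0637)² = 0.00406
Total = 0.0441. Share from h = 0.00406/0.0441 = 0.0922.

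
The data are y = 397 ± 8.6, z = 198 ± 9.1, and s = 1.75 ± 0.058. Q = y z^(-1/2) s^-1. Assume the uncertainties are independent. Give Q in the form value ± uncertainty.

16.1 ± 0.738

Relative error in a monomial: (δQ/Q)² = Σ (nᵢ · δxᵢ/xᵢ)².
  (1·δy/y)² = (1×0.0217)² = 0.000469;  (−½·δz/z)² = (-0.5×0.0460)² = 0.000528;  (-1·δs/s)² = (-1×0.0331)² = 0.00110
δQ/Q = √(0.00210) = 0.0458
Q = 16.1, so δQ = 0.0458 × 16.1 = 0.738.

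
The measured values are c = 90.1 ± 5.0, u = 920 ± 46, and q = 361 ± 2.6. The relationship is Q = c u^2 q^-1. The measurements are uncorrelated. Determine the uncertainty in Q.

24200

Each factor contributes (exponent × relative error)² to (δQ/Q)²:
  (1·δc/c)² = (1×0.0555)² = 0.00308;  (2·δu/u)² = (2×0.0500)² = 0.0100;  (-1·δq/q)² = (-1×0.00720)² = 5.19e-05
δQ/Q = √(0.0131) = 0.115
Q = 2.11e+05, so δQ = 0.115 × 2.11e+05 = 24200.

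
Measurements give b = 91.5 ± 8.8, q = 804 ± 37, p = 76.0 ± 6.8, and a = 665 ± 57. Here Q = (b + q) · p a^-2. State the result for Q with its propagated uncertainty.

0.154 ± 0.0305

Let u = b + q = 896. δu = √(δb² + δq²) = √(77.4 + 1370) = 38.0, so δu/u = 0.0425.
Q is then a monomial in u, p, a:
δQ/Q = √((δu/u)² + (1·δp/p)² + (-2·δa/a)²) = √(0.00180 + 0.00801 + 0.0294) = 0.198
Q = 0.154, so δQ = 0.198 × 0.154 = 0.0305.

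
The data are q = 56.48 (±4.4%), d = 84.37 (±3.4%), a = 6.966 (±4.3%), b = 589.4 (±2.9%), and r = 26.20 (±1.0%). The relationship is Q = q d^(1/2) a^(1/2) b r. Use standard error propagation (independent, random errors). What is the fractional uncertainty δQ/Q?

Q is a product of powers, so relative uncertainties combine in quadrature:
  (1·δq/q)² = (1×0.0440)² = 0.00194;  (½·δd/d)² = (0.5×0.0340)² = 0.000289;  (½·δa/a)² = (0.5×0.0430)² = 0.000462;  (1·δb/b)² = (1×0.0290)² = 0.000841;  (1·δr/r)² = (1×0.0100)² = 0.000100
δQ/Q = √(0.00363) = 0.0602

0.0602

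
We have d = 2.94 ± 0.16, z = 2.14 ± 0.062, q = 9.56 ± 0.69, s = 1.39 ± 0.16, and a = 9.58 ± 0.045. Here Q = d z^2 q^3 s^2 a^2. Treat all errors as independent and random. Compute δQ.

Relative error in a monomial: (δQ/Q)² = Σ (nᵢ · δxᵢ/xᵢ)².
  (1·δd/d)² = (1×0.0544)² = 0.00296;  (2·δz/z)² = (2×0.0290)² = 0.00336;  (3·δq/q)² = (3×0.0722)² = 0.0469;  (2·δs/s)² = (2×0.115)² = 0.0530;  (2·δa/a)² = (2×0.00470)² = 8.83e-05
δQ/Q = √(0.106) = 0.326
Q = 2.09e+06, so δQ = 0.326 × 2.09e+06 = 6.8e+05.

6.8e+05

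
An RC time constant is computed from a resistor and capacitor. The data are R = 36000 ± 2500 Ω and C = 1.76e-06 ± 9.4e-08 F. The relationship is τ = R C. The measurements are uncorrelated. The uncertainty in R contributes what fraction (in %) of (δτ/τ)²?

62.8%

(δτ/τ)² = (1·δR/R)² + (1·δC/C)²
  R term: (1×0.0694)² = 0.00482
  C term: (1×0.0534)² = 0.00285
Total = 0.00768. Share from R = 0.00482/0.00768 = 0.628.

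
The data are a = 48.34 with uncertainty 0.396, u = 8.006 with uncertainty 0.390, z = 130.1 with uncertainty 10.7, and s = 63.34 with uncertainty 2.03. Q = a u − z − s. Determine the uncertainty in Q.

22.0

Let p = a·u = 387.0. δp/p = √((1·δa/a)² + (1·δu/u)²) = √(6.71e-05 + 0.00237) = 0.0494, so δp = 19.1.
Q = p − z − s: δQ = √(δp² + δz² + δs²) = √(365 + 114 + 4.12) = 22.0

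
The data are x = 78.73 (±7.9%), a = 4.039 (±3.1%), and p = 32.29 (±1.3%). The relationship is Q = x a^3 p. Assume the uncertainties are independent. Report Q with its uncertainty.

For a monomial Q ∝ x, a^3, p, fractional errors add in quadrature:
  (1·δx/x)² = (1×0.0790)² = 0.00624;  (3·δa/a)² = (3×0.0310)² = 0.00865;  (1·δp/p)² = (1×0.0130)² = 0.000169
δQ/Q = √(0.0151) = 0.123
Q = 167500, so δQ = 0.123 × 167500 = 20600.

167500 ± 20600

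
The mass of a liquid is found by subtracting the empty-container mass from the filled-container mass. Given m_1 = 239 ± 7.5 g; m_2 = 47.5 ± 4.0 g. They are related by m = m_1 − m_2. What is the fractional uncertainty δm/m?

Each term contributes (cᵢ δxᵢ)² to (δm)²:
  (δm_1)² = 56.2;  (δm_2)² = 16.0
δm = √(72.2) = 8.50 g
m = 192 g, so δm/m = 8.50/192 = 0.0444.

0.0444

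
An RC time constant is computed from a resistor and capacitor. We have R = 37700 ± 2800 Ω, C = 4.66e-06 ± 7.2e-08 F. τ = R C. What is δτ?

0.0133 s

Since τ is a product/quotient, work with relative uncertainties:
  (1·δR/R)² = (1×0.0743)² = 0.00552;  (1·δC/C)² = (1×0.0155)² = 0.000239
δτ/τ = √(0.00575) = 0.0759
τ = 0.176 s, so δτ = 0.0759 × 0.176 = 0.0133 s.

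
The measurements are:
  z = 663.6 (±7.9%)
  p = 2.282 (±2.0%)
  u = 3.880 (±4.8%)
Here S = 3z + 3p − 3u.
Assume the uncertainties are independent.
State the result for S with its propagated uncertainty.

1986 ± 157

S is a linear combination, so absolute uncertainties add in quadrature:
  (3·δz)² = 24700;  (3·δp)² = 0.0187;  (3·δu)² = 0.312
δS = √(24700) = 157
S = 1986.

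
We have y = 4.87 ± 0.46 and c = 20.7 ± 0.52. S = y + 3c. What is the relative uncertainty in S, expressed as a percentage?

2.43%

Sums and differences: (δS)² = Σ (cᵢ δxᵢ)².
  (δy)² = 0.212;  (3·δc)² = 2.43
δS = √(2.65) = 1.63
S = 67.0, so δS/S = 1.63/67.0 = 0.0243.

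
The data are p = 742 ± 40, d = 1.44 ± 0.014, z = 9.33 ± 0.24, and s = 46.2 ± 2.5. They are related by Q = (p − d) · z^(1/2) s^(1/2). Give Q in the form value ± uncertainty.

Let u = p − d = 741. δu = √(δp² + δd²) = √(1600 + 0.000196) = 40.0, so δu/u = 0.0540.
Q is then a monomial in u, z, s:
δQ/Q = √((δu/u)² + (½·δz/z)² + (½·δs/s)²) = √(0.00292 + 0.000165 + 0.000732) = 0.0618
Q = 15400, so δQ = 0.0618 × 15400 = 950.

15400 ± 950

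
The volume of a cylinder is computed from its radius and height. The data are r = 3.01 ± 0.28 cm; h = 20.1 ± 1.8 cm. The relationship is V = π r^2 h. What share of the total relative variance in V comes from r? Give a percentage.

(δV/V)² = (2·δr/r)² + (1·δh/h)²
  r term: (2×0.0930)² = 0.0346
  h term: (1×0.0896)² = 0.00802
Total = 0.0426. Share from r = 0.0346/0.0426 = 0.812.

81.2%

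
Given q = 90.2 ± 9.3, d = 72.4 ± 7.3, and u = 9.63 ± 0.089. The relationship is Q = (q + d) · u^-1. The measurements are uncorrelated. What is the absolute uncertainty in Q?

1.24

Let w = q + d = 163. δw = √(δq² + δd²) = √(86.5 + 53.3) = 11.8, so δw/w = 0.0727.
Q is then a monomial in w, u:
δQ/Q = √((δw/w)² + (-1·δu/u)²) = √(0.00529 + 8.54e-05) = 0.0733
Q = 16.9, so δQ = 0.0733 × 16.9 = 1.24.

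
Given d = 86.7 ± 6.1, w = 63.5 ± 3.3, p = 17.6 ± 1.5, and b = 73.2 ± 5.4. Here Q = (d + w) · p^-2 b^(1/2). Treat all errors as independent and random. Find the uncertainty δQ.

Let u = d + w = 150. δu = √(δd² + δw²) = √(37.2 + 10.9) = 6.94, so δu/u = 0.0462.
Q is then a monomial in u, p, b:
δQ/Q = √((δu/u)² + (-2·δp/p)² + (½·δb/b)²) = √(0.00213 + 0.0291 + 0.00136) = 0.180
Q = 4.15, so δQ = 0.180 × 4.15 = 0.748.

0.748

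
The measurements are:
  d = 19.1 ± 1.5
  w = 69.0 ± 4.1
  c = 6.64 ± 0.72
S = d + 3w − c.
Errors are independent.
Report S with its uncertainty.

219 ± 12.4

Sums and differences: (δS)² = Σ (cᵢ δxᵢ)².
  (δd)² = 2.25;  (3·δw)² = 151;  (δc)² = 0.518
δS = √(154) = 12.4
S = 219.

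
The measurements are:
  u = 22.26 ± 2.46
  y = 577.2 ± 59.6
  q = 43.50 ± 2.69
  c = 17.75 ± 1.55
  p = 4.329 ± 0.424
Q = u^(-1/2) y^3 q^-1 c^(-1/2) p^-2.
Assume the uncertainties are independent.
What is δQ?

Relative error in a monomial: (δQ/Q)² = Σ (nᵢ · δxᵢ/xᵢ)².
  (−½·δu/u)² = (-0.5×0.111)² = 0.00305;  (3·δy/y)² = (3×0.103)² = 0.0960;  (-1·δq/q)² = (-1×0.0618)² = 0.00382;  (−½·δc/c)² = (-0.5×0.0873)² = 0.00191;  (-2·δp/p)² = (-2×0.0979)² = 0.0384
δQ/Q = √(0.143) = 0.378
Q = 11870, so δQ = 0.378 × 11870 = 4490.

4490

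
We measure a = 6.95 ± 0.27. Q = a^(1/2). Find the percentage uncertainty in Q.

Q ∝ a^(1/2), so δQ/Q = |½| · δa/a = 0.5 × 0.0388 = 0.0194.

1.94%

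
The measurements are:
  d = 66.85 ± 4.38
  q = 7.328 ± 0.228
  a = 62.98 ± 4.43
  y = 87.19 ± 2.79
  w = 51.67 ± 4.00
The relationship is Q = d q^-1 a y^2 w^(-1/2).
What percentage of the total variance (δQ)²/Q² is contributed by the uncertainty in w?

9.48%

(δQ/Q)² = (1·δd/d)² + (-1·δq/q)² + (1·δa/a)² + (2·δy/y)² + (−½·δw/w)²
  d term: (1×0.0655)² = 0.00429
  q term: (-1×0.0311)² = 0.000968
  a term: (1×0.0703)² = 0.00495
  y term: (2×0.0320)² = 0.00410
  w term: (-0.5×0.0774)² = 0.00150
Total = 0.0158. Share from w = 0.00150/0.0158 = 0.0948.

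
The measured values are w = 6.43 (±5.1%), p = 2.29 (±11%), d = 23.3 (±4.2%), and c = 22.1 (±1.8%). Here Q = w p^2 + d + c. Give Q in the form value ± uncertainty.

79.1 ± 7.69

Let h = w·p^2 = 33.7. δh/h = √((1·δw/w)² + (2·δp/p)²) = √(0.00260 + 0.0484) = 0.226, so δh = 7.62.
Q = h + d + c: δQ = √(δh² + δd² + δc²) = √(58.0 + 0.958 + 0.158) = 7.69
Q = 79.1.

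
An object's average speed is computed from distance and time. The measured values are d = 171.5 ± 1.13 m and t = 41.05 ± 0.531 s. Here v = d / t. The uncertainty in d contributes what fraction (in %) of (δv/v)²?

20.6%

(δv/v)² = (1·δd/d)² + (-1·δt/t)²
  d term: (1×0.00659)² = 4.34e-05
  t term: (-1×0.0129)² = 0.000167
Total = 0.000211. Share from d = 4.34e-05/0.000211 = 0.206.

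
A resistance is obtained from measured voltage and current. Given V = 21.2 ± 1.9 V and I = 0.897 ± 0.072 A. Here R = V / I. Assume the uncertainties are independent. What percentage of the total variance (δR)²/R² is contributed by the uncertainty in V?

55.5%

(δR/R)² = (1·δV/V)² + (-1·δI/I)²
  V term: (1×0.0896)² = 0.00803
  I term: (-1×0.0803)² = 0.00644
Total = 0.0145. Share from V = 0.00803/0.0145 = 0.555.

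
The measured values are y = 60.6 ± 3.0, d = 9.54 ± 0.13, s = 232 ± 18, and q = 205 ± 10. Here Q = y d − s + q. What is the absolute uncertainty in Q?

36.1

Let p = y·d = 578. δp/p = √((1·δy/y)² + (1·δd/d)²) = √(0.00245 + 0.000186) = 0.0513, so δp = 29.7.
Q = p − s + q: δQ = √(δp² + δs² + δq²) = √(881 + 324 + 100) = 36.1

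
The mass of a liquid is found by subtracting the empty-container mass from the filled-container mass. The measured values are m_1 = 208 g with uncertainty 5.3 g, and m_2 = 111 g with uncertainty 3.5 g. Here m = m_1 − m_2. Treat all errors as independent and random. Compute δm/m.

Sums and differences: (δm)² = Σ (cᵢ δxᵢ)².
  (δm_1)² = 28.1;  (δm_2)² = 12.2
δm = √(40.3) = 6.35 g
m = 97.0 g, so δm/m = 6.35/97.0 = 0.0655.

0.0655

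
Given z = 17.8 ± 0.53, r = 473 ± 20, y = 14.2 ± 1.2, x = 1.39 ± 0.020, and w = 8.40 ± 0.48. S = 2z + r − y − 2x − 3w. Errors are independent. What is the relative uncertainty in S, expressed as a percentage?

Absolute uncertainties add in quadrature for a linear combination:
  (2·δz)² = 1.12;  (δr)² = 400;  (δy)² = 1.44;  (2·δx)² = 0.00160;  (3·δw)² = 2.07
δS = √(405) = 20.1
S = 466, so δS/S = 20.1/466 = 0.0431.

4.31%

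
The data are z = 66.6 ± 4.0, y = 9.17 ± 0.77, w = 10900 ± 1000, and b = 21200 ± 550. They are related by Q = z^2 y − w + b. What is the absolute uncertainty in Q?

6070

Let p = z^2·y = 40700. δp/p = √((2·δz/z)² + (1·δy/y)²) = √(0.0144 + 0.00705) = 0.147, so δp = 5960.
Q = p − w + b: δQ = √(δp² + δw² + δb²) = √(3.55e+07 + 1e+06 + 3.02e+05) = 6070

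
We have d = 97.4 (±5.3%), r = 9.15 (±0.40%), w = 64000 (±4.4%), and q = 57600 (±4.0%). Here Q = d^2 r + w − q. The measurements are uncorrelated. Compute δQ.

Let p = d^2·r = 86800. δp/p = √((2·δd/d)² + (1·δr/r)²) = √(0.0112 + 1.6e-05) = 0.106, so δp = 9210.
Q = p + w − q: δQ = √(δp² + δw² + δq²) = √(8.48e+07 + 7.93e+06 + 5.31e+06) = 9900

9900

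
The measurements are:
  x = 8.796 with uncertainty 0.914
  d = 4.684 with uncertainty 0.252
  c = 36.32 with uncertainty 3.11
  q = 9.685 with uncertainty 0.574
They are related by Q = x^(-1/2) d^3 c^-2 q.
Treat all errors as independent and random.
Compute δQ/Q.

0.248

Since Q is a product/quotient, work with relative uncertainties:
  (−½·δx/x)² = (-0.5×0.104)² = 0.00270;  (3·δd/d)² = (3×0.0538)² = 0.0261;  (-2·δc/c)² = (-2×0.0856)² = 0.0293;  (1·δq/q)² = (1×0.0593)² = 0.00351
δQ/Q = √(0.0616) = 0.248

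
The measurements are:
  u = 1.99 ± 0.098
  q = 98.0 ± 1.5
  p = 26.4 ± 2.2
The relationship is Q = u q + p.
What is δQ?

10.3

Let w = u·q = 195. δw/w = √((1·δu/u)² + (1·δq/q)²) = √(0.00243 + 0.000234) = 0.0516, so δw = 10.1.
Q = w + p: δQ = √(δw² + δp²) = √(101 + 4.84) = 10.3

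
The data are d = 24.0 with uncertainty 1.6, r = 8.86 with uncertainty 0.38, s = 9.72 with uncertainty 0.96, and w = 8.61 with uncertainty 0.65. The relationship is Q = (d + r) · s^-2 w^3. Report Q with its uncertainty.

Let u = d + r = 32.9. δu = √(δd² + δr²) = √(2.56 + 0.144) = 1.64, so δu/u = 0.0500.
Q is then a monomial in u, s, w:
δQ/Q = √((δu/u)² + (-2·δs/s)² + (3·δw/w)²) = √(0.00250 + 0.0390 + 0.0513) = 0.305
Q = 222, so δQ = 0.305 × 222 = 67.6.

222 ± 67.6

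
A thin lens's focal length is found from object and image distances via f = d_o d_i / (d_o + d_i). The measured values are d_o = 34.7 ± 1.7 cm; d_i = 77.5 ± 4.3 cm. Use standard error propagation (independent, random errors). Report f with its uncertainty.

∂f/∂d_o = (d_i/(d_o+d_i))² = 0.477;  ∂f/∂d_i = (d_o/(d_o+d_i))² = 0.0956
δf = √((∂f/∂d_o · δd_o)² + (∂f/∂d_i · δd_i)²) = √(0.658 + 0.169) = 0.909 cm
f = 24.0 cm.

24.0 ± 0.909 cm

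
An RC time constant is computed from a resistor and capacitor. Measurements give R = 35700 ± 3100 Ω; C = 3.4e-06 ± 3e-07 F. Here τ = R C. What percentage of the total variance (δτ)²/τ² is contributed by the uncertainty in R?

(δτ/τ)² = (1·δR/R)² + (1·δC/C)²
  R term: (1×0.0868)² = 0.00754
  C term: (1×0.0882)² = 0.00779
Total = 0.0153. Share from R = 0.00754/0.0153 = 0.492.

49.2%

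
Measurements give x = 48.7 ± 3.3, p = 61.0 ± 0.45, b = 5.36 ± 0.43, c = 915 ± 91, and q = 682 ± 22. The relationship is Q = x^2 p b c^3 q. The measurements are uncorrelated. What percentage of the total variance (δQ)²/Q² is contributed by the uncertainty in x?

(δQ/Q)² = (2·δx/x)² + (1·δp/p)² + (1·δb/b)² + (3·δc/c)² + (1·δq/q)²
  x term: (2×0.0678)² = 0.0184
  p term: (1×0.00738)² = 5.44e-05
  b term: (1×0.0802)² = 0.00644
  c term: (3×0.0995)² = 0.0890
  q term: (1×0.0323)² = 0.00104
Total = 0.115. Share from x = 0.0184/0.115 = 0.160.

16.0%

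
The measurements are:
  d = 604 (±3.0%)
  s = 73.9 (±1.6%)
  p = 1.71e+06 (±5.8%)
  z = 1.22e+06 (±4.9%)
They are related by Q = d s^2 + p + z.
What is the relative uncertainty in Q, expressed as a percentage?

2.98%

Let w = d·s^2 = 3.3e+06. δw/w = √((1·δd/d)² + (2·δs/s)²) = √(0.000900 + 0.00102) = 0.0439, so δw = 1.45e+05.
Q = w + p + z: δQ = √(δw² + δp² + δz²) = √(2.09e+10 + 9.84e+09 + 3.57e+09) = 1.85e+05
Q = 6.23e+06, so δQ/Q = 1.85e+05/6.23e+06 = 0.0298.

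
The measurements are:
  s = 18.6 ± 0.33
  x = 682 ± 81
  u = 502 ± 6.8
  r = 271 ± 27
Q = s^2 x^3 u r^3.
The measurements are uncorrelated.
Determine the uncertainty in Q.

5.12e+20

Each factor contributes (exponent × relative error)² to (δQ/Q)²:
  (2·δs/s)² = (2×0.0177)² = 0.00126;  (3·δx/x)² = (3×0.119)² = 0.127;  (1·δu/u)² = (1×0.0135)² = 0.000183;  (3·δr/r)² = (3×0.0996)² = 0.0893
δQ/Q = √(0.218) = 0.467
Q = 1.1e+21, so δQ = 0.467 × 1.1e+21 = 5.12e+20.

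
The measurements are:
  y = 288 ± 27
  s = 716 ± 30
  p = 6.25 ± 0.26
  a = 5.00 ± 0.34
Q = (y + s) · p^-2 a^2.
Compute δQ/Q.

Let u = y + s = 1000. δu = √(δy² + δs²) = √(729 + 900) = 40.4, so δu/u = 0.0402.
Q is then a monomial in u, p, a:
δQ/Q = √((δu/u)² + (-2·δp/p)² + (2·δa/a)²) = √(0.00162 + 0.00692 + 0.0185) = 0.164

0.164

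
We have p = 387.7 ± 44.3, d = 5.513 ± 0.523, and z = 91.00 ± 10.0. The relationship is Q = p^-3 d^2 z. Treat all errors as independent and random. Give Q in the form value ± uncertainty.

(4.746 ± 1.93) × 10^-5

Products/powers → add relative errors in quadrature, weighted by exponent:
  (-3·δp/p)² = (-3×0.114)² = 0.118;  (2·δd/d)² = (2×0.0949)² = 0.0360;  (1·δz/z)² = (1×0.110)² = 0.0121
δQ/Q = √(0.166) = 0.407
Q = 4.746e-05, so δQ = 0.407 × 4.746e-05 = 1.93e-05.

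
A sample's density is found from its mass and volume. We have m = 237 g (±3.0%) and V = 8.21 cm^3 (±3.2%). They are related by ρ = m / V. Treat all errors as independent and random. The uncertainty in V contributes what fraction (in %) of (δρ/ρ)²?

53.2%

(δρ/ρ)² = (1·δm/m)² + (-1·δV/V)²
  m term: (1×0.0300)² = 0.000900
  V term: (-1×0.0320)² = 0.00102
Total = 0.00192. Share from V = 0.00102/0.00192 = 0.532.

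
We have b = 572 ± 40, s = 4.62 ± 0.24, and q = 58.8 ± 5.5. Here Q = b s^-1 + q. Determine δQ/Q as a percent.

6.63%

Let p = b·s^-1 = 124. δp/p = √((1·δb/b)² + (-1·δs/s)²) = √(0.00489 + 0.00270) = 0.0871, so δp = 10.8.
Q = p + q: δQ = √(δp² + δq²) = √(116 + 30.2) = 12.1
Q = 183, so δQ/Q = 12.1/183 = 0.0663.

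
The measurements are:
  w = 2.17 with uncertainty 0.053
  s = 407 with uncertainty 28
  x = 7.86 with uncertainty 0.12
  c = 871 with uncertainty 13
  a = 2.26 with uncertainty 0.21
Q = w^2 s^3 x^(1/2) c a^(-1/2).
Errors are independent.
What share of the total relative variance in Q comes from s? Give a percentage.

(δQ/Q)² = (2·δw/w)² + (3·δs/s)² + (½·δx/x)² + (1·δc/c)² + (−½·δa/a)²
  w term: (2×0.0244)² = 0.00239
  s term: (3×0.0688)² = 0.0426
  x term: (0.5×0.0153)² = 5.83e-05
  c term: (1×0.0149)² = 0.000223
  a term: (-0.5×0.0929)² = 0.00216
Total = 0.0474. Share from s = 0.0426/0.0474 = 0.898.

89.8%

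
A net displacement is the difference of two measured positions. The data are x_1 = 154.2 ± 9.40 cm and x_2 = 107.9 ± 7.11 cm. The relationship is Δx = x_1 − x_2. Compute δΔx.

11.8 cm

For a sum/difference, combine absolute errors in quadrature:
  (δx_1)² = 88.4;  (δx_2)² = 50.6
δΔx = √(139) = 11.8 cm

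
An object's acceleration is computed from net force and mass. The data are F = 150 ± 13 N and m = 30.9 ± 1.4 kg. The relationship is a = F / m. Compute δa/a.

0.0978

Relative error in a monomial: (δa/a)² = Σ (nᵢ · δxᵢ/xᵢ)².
  (1·δF/F)² = (1×0.0867)² = 0.00751;  (-1·δm/m)² = (-1×0.0453)² = 0.00205
δa/a = √(0.00956) = 0.0978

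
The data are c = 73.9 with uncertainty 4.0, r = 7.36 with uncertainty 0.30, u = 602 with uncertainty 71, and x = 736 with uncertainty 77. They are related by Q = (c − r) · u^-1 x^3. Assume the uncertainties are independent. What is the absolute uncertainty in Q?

Let w = c − r = 66.5. δw = √(δc² + δr²) = √(16.0 + 0.0900) = 4.01, so δw/w = 0.0603.
Q is then a monomial in w, u, x:
δQ/Q = √((δw/w)² + (-1·δu/u)² + (3·δx/x)²) = √(0.00363 + 0.0139 + 0.0985) = 0.341
Q = 4.41e+07, so δQ = 0.341 × 4.41e+07 = 1.5e+07.

1.5e+07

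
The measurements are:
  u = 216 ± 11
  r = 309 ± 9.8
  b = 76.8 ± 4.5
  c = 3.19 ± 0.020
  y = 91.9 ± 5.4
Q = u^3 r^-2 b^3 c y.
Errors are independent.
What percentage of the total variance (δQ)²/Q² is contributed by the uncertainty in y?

(δQ/Q)² = (3·δu/u)² + (-2·δr/r)² + (3·δb/b)² + (1·δc/c)² + (1·δy/y)²
  u term: (3×0.0509)² = 0.0233
  r term: (-2×0.0317)² = 0.00402
  b term: (3×0.0586)² = 0.0309
  c term: (1×0.00627)² = 3.93e-05
  y term: (1×0.0588)² = 0.00345
Total = 0.0618. Share from y = 0.00345/0.0618 = 0.0559.

5.59%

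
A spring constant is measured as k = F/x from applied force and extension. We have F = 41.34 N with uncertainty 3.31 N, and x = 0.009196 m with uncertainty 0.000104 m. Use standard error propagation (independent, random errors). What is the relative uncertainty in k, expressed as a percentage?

8.09%

Since k is a product/quotient, work with relative uncertainties:
  (1·δF/F)² = (1×0.0801)² = 0.00641;  (-1·δx/x)² = (-1×0.0113)² = 0.000128
δk/k = √(0.00654) = 0.0809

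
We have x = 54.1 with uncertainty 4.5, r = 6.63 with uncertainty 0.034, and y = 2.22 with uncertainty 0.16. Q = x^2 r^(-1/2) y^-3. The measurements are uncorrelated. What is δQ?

28.3

Each factor contributes (exponent × relative error)² to (δQ/Q)²:
  (2·δx/x)² = (2×0.0832)² = 0.0277;  (−½·δr/r)² = (-0.5×0.00513)² = 6.57e-06;  (-3·δy/y)² = (-3×0.0721)² = 0.0467
δQ/Q = √(0.0744) = 0.273
Q = 104, so δQ = 0.273 × 104 = 28.3.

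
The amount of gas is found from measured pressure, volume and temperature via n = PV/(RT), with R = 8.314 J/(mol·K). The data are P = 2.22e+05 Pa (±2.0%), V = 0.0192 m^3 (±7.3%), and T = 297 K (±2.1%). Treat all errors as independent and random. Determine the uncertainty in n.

n is a product of powers, so relative uncertainties combine in quadrature:
  (1·δP/P)² = (1×0.0200)² = 0.000400;  (1·δV/V)² = (1×0.0730)² = 0.00533;  (-1·δT/T)² = (-1×0.0210)² = 0.000441
δn/n = √(0.00617) = 0.0785
n = 1.73 mol, so δn = 0.0785 × 1.73 = 0.136 mol.

0.136 mol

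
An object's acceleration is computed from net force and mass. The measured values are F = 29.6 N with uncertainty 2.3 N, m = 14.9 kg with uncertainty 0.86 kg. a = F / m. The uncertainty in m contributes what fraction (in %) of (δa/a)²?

35.6%

(δa/a)² = (1·δF/F)² + (-1·δm/m)²
  F term: (1×0.0777)² = 0.00604
  m term: (-1×0.0577)² = 0.00333
Total = 0.00937. Share from m = 0.00333/0.00937 = 0.356.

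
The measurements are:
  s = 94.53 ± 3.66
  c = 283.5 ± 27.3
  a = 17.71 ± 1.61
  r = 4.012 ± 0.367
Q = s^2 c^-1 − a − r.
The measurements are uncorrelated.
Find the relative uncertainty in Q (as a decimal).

Let p = s^2·c^-1 = 31.52. δp/p = √((2·δs/s)² + (-1·δc/c)²) = √(0.00600 + 0.00927) = 0.124, so δp = 3.89.
Q = p − a − r: δQ = √(δp² + δa² + δr²) = √(15.2 + 2.59 + 0.135) = 4.23
Q = 9.798, so δQ/Q = 4.23/9.798 = 0.432.

0.432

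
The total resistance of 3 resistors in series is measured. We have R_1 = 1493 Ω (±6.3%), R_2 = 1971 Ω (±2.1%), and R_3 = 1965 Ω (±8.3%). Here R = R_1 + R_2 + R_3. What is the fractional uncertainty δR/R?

R is a linear combination, so absolute uncertainties add in quadrature:
  (δR_1)² = 8850;  (δR_2)² = 1710;  (δR_3)² = 26600
δR = √(37200) = 193 Ω
R = 5429 Ω, so δR/R = 193/5429 = 0.0355.

0.0355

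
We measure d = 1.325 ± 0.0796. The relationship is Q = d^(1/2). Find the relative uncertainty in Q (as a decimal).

0.0300

Q ∝ d^(1/2), so δQ/Q = |½| · δd/d = 0.5 × 0.0601 = 0.0300.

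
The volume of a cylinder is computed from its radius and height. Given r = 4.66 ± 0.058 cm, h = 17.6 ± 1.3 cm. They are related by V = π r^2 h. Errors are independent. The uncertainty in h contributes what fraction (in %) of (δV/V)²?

89.8%

(δV/V)² = (2·δr/r)² + (1·δh/h)²
  r term: (2×0.0124)² = 0.000620
  h term: (1×0.0739)² = 0.00546
Total = 0.00608. Share from h = 0.00546/0.00608 = 0.898.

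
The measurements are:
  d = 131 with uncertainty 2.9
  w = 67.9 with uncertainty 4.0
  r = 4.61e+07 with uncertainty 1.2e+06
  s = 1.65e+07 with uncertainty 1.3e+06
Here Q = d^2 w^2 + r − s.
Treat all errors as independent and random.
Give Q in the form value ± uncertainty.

Let p = d^2·w^2 = 7.91e+07. δp/p = √((2·δd/d)² + (2·δw/w)²) = √(0.00196 + 0.0139) = 0.126, so δp = 9.96e+06.
Q = p + r − s: δQ = √(δp² + δr² + δs²) = √(9.92e+13 + 1.44e+12 + 1.69e+12) = 1.01e+07
Q = 1.09e+08.

(1.09 ± 0.101) × 10^8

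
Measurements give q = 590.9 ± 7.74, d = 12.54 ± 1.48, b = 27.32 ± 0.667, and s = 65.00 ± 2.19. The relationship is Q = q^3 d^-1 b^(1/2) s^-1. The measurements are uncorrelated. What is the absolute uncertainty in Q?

1.71e+05

Products/powers → add relative errors in quadrature, weighted by exponent:
  (3·δq/q)² = (3×0.0131)² = 0.00154;  (-1·δd/d)² = (-1×0.118)² = 0.0139;  (½·δb/b)² = (0.5×0.0244)² = 0.000149;  (-1·δs/s)² = (-1×0.0337)² = 0.00114
δQ/Q = √(0.0168) = 0.129
Q = 1.323e+06, so δQ = 0.129 × 1.323e+06 = 1.71e+05.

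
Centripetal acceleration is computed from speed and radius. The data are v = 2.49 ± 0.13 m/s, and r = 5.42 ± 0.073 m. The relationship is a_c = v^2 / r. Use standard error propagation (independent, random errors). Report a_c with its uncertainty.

1.14 ± 0.120 m/s^2

a_c is a product of powers, so relative uncertainties combine in quadrature:
  (2·δv/v)² = (2×0.0522)² = 0.0109;  (-1·δr/r)² = (-1×0.0135)² = 0.000181
δa_c/a_c = √(0.0111) = 0.105
a_c = 1.14 m/s^2, so δa_c = 0.105 × 1.14 = 0.120 m/s^2.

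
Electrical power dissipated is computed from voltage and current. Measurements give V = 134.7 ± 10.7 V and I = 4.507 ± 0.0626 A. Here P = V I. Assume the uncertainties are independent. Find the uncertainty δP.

Each factor contributes (exponent × relative error)² to (δP/P)²:
  (1·δV/V)² = (1×0.0794)² = 0.00631;  (1·δI/I)² = (1×0.0139)² = 0.000193
δP/P = √(0.00650) = 0.0806
P = 607.1 W, so δP = 0.0806 × 607.1 = 49.0 W.

49.0 W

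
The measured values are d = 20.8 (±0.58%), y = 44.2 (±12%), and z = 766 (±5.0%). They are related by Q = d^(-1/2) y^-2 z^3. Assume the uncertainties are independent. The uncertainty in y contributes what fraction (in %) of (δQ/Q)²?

(δQ/Q)² = (−½·δd/d)² + (-2·δy/y)² + (3·δz/z)²
  d term: (-0.5×0.00580)² = 8.41e-06
  y term: (-2×0.120)² = 0.0576
  z term: (3×0.0500)² = 0.0225
Total = 0.0801. Share from y = 0.0576/0.0801 = 0.719.

71.9%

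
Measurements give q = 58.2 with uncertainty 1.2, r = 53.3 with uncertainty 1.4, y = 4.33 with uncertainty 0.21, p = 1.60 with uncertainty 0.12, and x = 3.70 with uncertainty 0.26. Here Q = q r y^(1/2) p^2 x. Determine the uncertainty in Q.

Each factor contributes (exponent × relative error)² to (δQ/Q)²:
  (1·δq/q)² = (1×0.0206)² = 0.000425;  (1·δr/r)² = (1×0.0263)² = 0.000690;  (½·δy/y)² = (0.5×0.0485)² = 0.000588;  (2·δp/p)² = (2×0.0750)² = 0.0225;  (1·δx/x)² = (1×0.0703)² = 0.00494
δQ/Q = √(0.0291) = 0.171
Q = 61100, so δQ = 0.171 × 61100 = 10400.

10400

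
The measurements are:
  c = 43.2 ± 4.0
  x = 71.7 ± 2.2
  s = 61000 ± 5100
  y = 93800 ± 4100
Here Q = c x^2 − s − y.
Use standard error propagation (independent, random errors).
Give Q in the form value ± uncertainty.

Let p = c·x^2 = 2.22e+05. δp/p = √((1·δc/c)² + (2·δx/x)²) = √(0.00857 + 0.00377) = 0.111, so δp = 24700.
Q = p − s − y: δQ = √(δp² + δs² + δy²) = √(6.09e+08 + 2.6e+07 + 1.68e+07) = 25500
Q = 67300.

67300 ± 25500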